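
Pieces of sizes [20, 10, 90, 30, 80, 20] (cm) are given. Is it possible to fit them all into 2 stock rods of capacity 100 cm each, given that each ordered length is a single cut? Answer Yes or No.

No

Total = 250 cm; ⌈250/100⌉ = 3.
At least 3 stock rods are required, but only 2 are allowed.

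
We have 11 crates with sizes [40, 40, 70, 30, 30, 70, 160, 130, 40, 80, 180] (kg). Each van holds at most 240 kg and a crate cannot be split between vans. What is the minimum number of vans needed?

Total = 180 + 160 + 130 + 80 + 70 + 70 + 40 + 40 + 40 + 30 + 30 = 870 kg.
Lower bound: ⌈870/240⌉ = 4 vans.
A packing using 4 vans:
  van 1: 180 + 40 = 220
  van 2: 160 + 80 = 240
  van 3: 130 + 70 + 40 = 240
  van 4: 70 + 40 + 30 + 30 = 170
This matches the lower bound, so 4 is optimal.

4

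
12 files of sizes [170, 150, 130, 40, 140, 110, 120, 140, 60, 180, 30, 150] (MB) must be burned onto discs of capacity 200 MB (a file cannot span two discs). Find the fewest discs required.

9

Total = 180 + 170 + 150 + 150 + 140 + 140 + 130 + 120 + 110 + 60 + 40 + 30 = 1420 MB.
Lower bound: ⌈1420/200⌉ = 8 discs.
Also, 9 files each exceed 100 MB, and no two of those can share a disc, so at least 9 discs are needed.
A packing using 9 discs:
  disc 1: 180 = 180
  disc 2: 170 + 30 = 200
  disc 3: 150 + 40 = 190
  disc 4: 150 = 150
  disc 5: 140 + 60 = 200
  disc 6: 140 = 140
  disc 7: 130 = 130
  disc 8: 120 = 120
  disc 9: 110 = 110
This matches the lower bound, so 9 is optimal.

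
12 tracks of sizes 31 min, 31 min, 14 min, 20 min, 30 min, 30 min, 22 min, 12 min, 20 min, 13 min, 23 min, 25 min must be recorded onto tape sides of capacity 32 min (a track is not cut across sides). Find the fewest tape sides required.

Total = 31 + 31 + 30 + 30 + 25 + 23 + 22 + 20 + 20 + 14 + 13 + 12 = 271 min.
Lower bound: ⌈271/32⌉ = 9 tape sides.
A packing using 10 tape sides:
  side 1: 31 = 31
  side 2: 31 = 31
  side 3: 30 = 30
  side 4: 30 = 30
  side 5: 25 = 25
  side 6: 23 = 23
  side 7: 22 = 22
  side 8: 20 + 12 = 32
  side 9: 20 = 20
  side 10: 14 + 13 = 27
No arrangement into 9 tape sides stays within capacity, so 10 is optimal.

10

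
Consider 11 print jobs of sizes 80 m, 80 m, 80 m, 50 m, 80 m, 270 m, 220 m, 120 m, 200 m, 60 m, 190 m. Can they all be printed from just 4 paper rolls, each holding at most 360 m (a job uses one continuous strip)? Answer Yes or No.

Yes

A valid assignment using 4 paper rolls:
  roll 1: 270 + 80 = 350
  roll 2: 220 + 80 + 60 = 360
  roll 3: 200 + 80 + 80 = 360
  roll 4: 190 + 120 + 50 = 360
Every load is within 360 m, so 4 paper rolls suffice.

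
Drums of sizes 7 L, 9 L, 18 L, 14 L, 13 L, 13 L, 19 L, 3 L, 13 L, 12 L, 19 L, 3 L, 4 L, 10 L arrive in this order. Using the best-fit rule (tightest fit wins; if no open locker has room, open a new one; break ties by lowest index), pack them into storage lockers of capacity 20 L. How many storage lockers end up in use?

10

  7 → locker 1 (new)  [load 7/20]
  9 → locker 1  [load 16/20]
  18 → locker 2 (new)  [load 18/20]
  14 → locker 3 (new)  [load 14/20]
  13 → locker 4 (new)  [load 13/20]
  13 → locker 5 (new)  [load 13/20]
  19 → locker 6 (new)  [load 19/20]
  3 → locker 1  [load 19/20]
  13 → locker 7 (new)  [load 13/20]
  12 → locker 8 (new)  [load 12/20]
  19 → locker 9 (new)  [load 19/20]
  3 → locker 3  [load 17/20]
  4 → locker 4  [load 17/20]
  10 → locker 10 (new)  [load 10/20]
10 storage lockers opened.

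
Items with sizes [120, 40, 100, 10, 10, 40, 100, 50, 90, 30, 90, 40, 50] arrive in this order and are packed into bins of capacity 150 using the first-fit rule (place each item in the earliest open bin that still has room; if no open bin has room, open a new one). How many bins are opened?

6

  120 → bin 1 (new)  [load 120/150]
  40 → bin 2 (new)  [load 40/150]
  100 → bin 2  [load 140/150]
  10 → bin 1  [load 130/150]
  10 → bin 1  [load 140/150]
  40 → bin 3 (new)  [load 40/150]
  100 → bin 3  [load 140/150]
  50 → bin 4 (new)  [load 50/150]
  90 → bin 4  [load 140/150]
  30 → bin 5 (new)  [load 30/150]
  90 → bin 5  [load 120/150]
  40 → bin 6 (new)  [load 40/150]
  50 → bin 6  [load 90/150]
6 bins opened.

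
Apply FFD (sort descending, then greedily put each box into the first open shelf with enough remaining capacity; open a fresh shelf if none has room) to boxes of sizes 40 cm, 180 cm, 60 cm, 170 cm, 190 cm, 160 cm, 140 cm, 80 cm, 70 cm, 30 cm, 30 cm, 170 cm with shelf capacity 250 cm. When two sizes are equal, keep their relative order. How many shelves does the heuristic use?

6

Sorted descending: 190, 180, 170, 170, 160, 140, 80, 70, 60, 40, 30, 30.
  190 → shelf 1 (new)  [load 190/250]
  180 → shelf 2 (new)  [load 180/250]
  170 → shelf 3 (new)  [load 170/250]
  170 → shelf 4 (new)  [load 170/250]
  160 → shelf 5 (new)  [load 160/250]
  140 → shelf 6 (new)  [load 140/250]
  80 → shelf 3  [load 250/250]
  70 → shelf 2  [load 250/250]
  60 → shelf 1  [load 250/250]
  40 → shelf 4  [load 210/250]
  30 → shelf 4  [load 240/250]
  30 → shelf 5  [load 190/250]
6 shelves opened.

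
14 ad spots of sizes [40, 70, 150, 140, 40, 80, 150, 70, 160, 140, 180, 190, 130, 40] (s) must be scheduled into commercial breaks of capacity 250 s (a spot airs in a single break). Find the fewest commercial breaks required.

Total = 190 + 180 + 160 + 150 + 150 + 140 + 140 + 130 + 80 + 70 + 70 + 40 + 40 + 40 = 1580 s.
Lower bound: ⌈1580/250⌉ = 7 commercial breaks.
Also, 8 ad spots each exceed 125 s, and no two of those can share a break, so at least 8 commercial breaks are needed.
A packing using 8 commercial breaks:
  break 1: 190 + 40 = 230
  break 2: 180 + 70 = 250
  break 3: 160 + 80 = 240
  break 4: 150 + 70 = 220
  break 5: 150 + 40 + 40 = 230
  break 6: 140 = 140
  break 7: 140 = 140
  break 8: 130 = 130
This matches the lower bound, so 8 is optimal.

8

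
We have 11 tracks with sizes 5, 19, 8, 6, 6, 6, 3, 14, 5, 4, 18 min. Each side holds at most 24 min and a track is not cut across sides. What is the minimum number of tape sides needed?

4

Total = 19 + 18 + 14 + 8 + 6 + 6 + 6 + 5 + 5 + 4 + 3 = 94 min.
Lower bound: ⌈94/24⌉ = 4 tape sides.
A packing using 4 tape sides:
  side 1: 19 + 5 = 24
  side 2: 18 + 6 = 24
  side 3: 14 + 8 = 22
  side 4: 6 + 6 + 5 + 4 + 3 = 24
This matches the lower bound, so 4 is optimal.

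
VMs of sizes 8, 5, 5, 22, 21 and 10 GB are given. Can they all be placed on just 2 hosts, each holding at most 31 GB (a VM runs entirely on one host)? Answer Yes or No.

No

Total = 71 GB; ⌈71/31⌉ = 3.
At least 3 hosts are required, but only 2 are allowed.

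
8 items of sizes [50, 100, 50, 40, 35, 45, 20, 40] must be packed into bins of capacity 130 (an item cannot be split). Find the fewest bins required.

Total = 100 + 50 + 50 + 45 + 40 + 40 + 35 + 20 = 380.
Lower bound: ⌈380/130⌉ = 3 bins.
A packing using 3 bins:
  bin 1: 100 + 20 = 120
  bin 2: 50 + 45 + 35 = 130
  bin 3: 50 + 40 + 40 = 130
This matches the lower bound, so 3 is optimal.

3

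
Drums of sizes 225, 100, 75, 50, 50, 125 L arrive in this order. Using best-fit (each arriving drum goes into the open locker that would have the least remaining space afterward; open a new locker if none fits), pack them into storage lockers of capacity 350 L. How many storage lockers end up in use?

2

  225 → locker 1 (new)  [load 225/350]
  100 → locker 1  [load 325/350]
  75 → locker 2 (new)  [load 75/350]
  50 → locker 2  [load 125/350]
  50 → locker 2  [load 175/350]
  125 → locker 2  [load 300/350]
2 storage lockers opened.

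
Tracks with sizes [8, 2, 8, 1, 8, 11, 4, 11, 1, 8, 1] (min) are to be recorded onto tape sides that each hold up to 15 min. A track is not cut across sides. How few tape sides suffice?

Total = 11 + 11 + 8 + 8 + 8 + 8 + 4 + 2 + 1 + 1 + 1 = 63 min.
Lower bound: ⌈63/15⌉ = 5 tape sides.
Also, 6 tracks each exceed 15/2 min, and no two of those can share a side, so at least 6 tape sides are needed.
A packing using 6 tape sides:
  side 1: 11 + 4 = 15
  side 2: 11 + 2 + 1 + 1 = 15
  side 3: 8 + 1 = 9
  side 4: 8 = 8
  side 5: 8 = 8
  side 6: 8 = 8
This matches the lower bound, so 6 is optimal.

6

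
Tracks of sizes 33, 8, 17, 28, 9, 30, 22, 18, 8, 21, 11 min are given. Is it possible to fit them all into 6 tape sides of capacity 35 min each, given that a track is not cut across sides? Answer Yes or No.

Total = 205 min; ⌈205/35⌉ = 6.
The bound of 6 does not rule out 6, but exhaustive search shows no assignment into 6 tape sides of capacity 35 min exists — the minimum is 7.

No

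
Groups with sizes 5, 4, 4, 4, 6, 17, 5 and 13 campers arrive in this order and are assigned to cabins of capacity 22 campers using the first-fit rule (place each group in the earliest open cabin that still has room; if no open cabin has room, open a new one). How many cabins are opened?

3

  5 → cabin 1 (new)  [load 5/22]
  4 → cabin 1  [load 9/22]
  4 → cabin 1  [load 13/22]
  4 → cabin 1  [load 17/22]
  6 → cabin 2 (new)  [load 6/22]
  17 → cabin 3 (new)  [load 17/22]
  5 → cabin 1  [load 22/22]
  13 → cabin 2  [load 19/22]
3 cabins opened.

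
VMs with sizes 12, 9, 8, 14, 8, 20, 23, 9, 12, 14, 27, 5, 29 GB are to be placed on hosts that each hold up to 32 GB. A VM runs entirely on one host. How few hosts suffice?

7

Total = 29 + 27 + 23 + 20 + 14 + 14 + 12 + 12 + 9 + 9 + 8 + 8 + 5 = 190 GB.
Lower bound: ⌈190/32⌉ = 6 hosts.
A packing using 7 hosts:
  host 1: 29 = 29
  host 2: 27 + 5 = 32
  host 3: 23 + 9 = 32
  host 4: 20 + 12 = 32
  host 5: 14 + 14 = 28
  host 6: 12 + 9 + 8 = 29
  host 7: 8 = 8
No arrangement into 6 hosts stays within capacity, so 7 is optimal.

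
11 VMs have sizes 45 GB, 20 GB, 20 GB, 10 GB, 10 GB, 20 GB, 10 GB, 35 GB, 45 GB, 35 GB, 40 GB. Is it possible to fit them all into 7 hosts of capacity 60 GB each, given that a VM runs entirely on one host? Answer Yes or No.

A valid assignment using 6 hosts:
  host 1: 45 + 10 = 55
  host 2: 45 + 10 = 55
  host 3: 40 + 20 = 60
  host 4: 35 + 20 = 55
  host 5: 35 + 20 = 55
  host 6: 10 = 10
That uses only 6 ≤ 7, so 7 hosts are enough.

Yes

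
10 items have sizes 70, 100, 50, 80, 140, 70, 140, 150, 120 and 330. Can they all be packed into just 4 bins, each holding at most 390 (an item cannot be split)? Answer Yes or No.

A valid assignment using 4 bins:
  bin 1: 330 + 50 = 380
  bin 2: 150 + 140 + 100 = 390
  bin 3: 140 + 120 + 80 = 340
  bin 4: 70 + 70 = 140
Every load is within 390, so 4 bins suffice.

Yes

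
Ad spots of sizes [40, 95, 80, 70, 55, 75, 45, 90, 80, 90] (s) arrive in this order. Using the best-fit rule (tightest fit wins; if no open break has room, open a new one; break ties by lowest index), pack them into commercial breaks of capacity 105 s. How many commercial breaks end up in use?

  40 → break 1 (new)  [load 40/105]
  95 → break 2 (new)  [load 95/105]
  80 → break 3 (new)  [load 80/105]
  70 → break 4 (new)  [load 70/105]
  55 → break 1  [load 95/105]
  75 → break 5 (new)  [load 75/105]
  45 → break 6 (new)  [load 45/105]
  90 → break 7 (new)  [load 90/105]
  80 → break 8 (new)  [load 80/105]
  90 → break 9 (new)  [load 90/105]
9 commercial breaks opened.

9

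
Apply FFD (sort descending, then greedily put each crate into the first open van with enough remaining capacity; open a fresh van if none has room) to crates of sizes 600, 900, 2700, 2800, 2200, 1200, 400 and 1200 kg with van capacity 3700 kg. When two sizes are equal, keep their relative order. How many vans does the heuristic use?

4

Sorted descending: 2800, 2700, 2200, 1200, 1200, 900, 600, 400.
  2800 → van 1 (new)  [load 2800/3700]
  2700 → van 2 (new)  [load 2700/3700]
  2200 → van 3 (new)  [load 2200/3700]
  1200 → van 3  [load 3400/3700]
  1200 → van 4 (new)  [load 1200/3700]
  900 → van 1  [load 3700/3700]
  600 → van 2  [load 3300/3700]
  400 → van 2  [load 3700/3700]
4 vans opened.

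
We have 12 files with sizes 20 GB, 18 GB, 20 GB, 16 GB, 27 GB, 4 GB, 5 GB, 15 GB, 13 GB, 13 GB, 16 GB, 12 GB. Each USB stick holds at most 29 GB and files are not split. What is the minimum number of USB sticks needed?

Total = 27 + 20 + 20 + 18 + 16 + 16 + 15 + 13 + 13 + 12 + 5 + 4 = 179 GB.
Lower bound: ⌈179/29⌉ = 7 USB sticks.
A packing using 7 USB sticks:
  USB stick 1: 27 = 27
  USB stick 2: 20 + 5 + 4 = 29
  USB stick 3: 20 = 20
  USB stick 4: 18 = 18
  USB stick 5: 16 + 13 = 29
  USB stick 6: 16 + 13 = 29
  USB stick 7: 15 + 12 = 27
This matches the lower bound, so 7 is optimal.

7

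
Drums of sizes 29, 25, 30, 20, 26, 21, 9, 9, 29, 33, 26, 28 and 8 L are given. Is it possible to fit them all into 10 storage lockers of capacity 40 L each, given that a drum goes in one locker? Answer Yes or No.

A valid assignment using 10 storage lockers:
  locker 1: 33 = 33
  locker 2: 30 + 9 = 39
  locker 3: 29 + 9 = 38
  locker 4: 29 + 8 = 37
  locker 5: 28 = 28
  locker 6: 26 = 26
  locker 7: 26 = 26
  locker 8: 25 = 25
  locker 9: 21 = 21
  locker 10: 20 = 20
Every load is within 40 L, so 10 storage lockers suffice.

Yes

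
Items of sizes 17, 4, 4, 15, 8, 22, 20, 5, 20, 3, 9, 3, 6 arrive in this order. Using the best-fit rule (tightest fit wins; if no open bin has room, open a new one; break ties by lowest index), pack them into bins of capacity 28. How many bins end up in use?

6

  17 → bin 1 (new)  [load 17/28]
  4 → bin 1  [load 21/28]
  4 → bin 1  [load 25/28]
  15 → bin 2 (new)  [load 15/28]
  8 → bin 2  [load 23/28]
  22 → bin 3 (new)  [load 22/28]
  20 → bin 4 (new)  [load 20/28]
  5 → bin 2  [load 28/28]
  20 → bin 5 (new)  [load 20/28]
  3 → bin 1  [load 28/28]
  9 → bin 6 (new)  [load 9/28]
  3 → bin 3  [load 25/28]
  6 → bin 4  [load 26/28]
6 bins opened.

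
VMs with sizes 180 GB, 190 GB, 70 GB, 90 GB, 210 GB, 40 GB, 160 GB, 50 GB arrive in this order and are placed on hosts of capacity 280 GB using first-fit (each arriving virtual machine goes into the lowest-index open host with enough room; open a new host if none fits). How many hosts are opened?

  180 → host 1 (new)  [load 180/280]
  190 → host 2 (new)  [load 190/280]
  70 → host 1  [load 250/280]
  90 → host 2  [load 280/280]
  210 → host 3 (new)  [load 210/280]
  40 → host 3  [load 250/280]
  160 → host 4 (new)  [load 160/280]
  50 → host 4  [load 210/280]
4 hosts opened.

4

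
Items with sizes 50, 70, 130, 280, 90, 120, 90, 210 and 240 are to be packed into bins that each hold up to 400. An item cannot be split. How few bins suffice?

4

Total = 280 + 240 + 210 + 130 + 120 + 90 + 90 + 70 + 50 = 1280.
Lower bound: ⌈1280/400⌉ = 4 bins.
A packing using 4 bins:
  bin 1: 280 + 120 = 400
  bin 2: 240 + 130 = 370
  bin 3: 210 + 90 + 90 = 390
  bin 4: 70 + 50 = 120
This matches the lower bound, so 4 is optimal.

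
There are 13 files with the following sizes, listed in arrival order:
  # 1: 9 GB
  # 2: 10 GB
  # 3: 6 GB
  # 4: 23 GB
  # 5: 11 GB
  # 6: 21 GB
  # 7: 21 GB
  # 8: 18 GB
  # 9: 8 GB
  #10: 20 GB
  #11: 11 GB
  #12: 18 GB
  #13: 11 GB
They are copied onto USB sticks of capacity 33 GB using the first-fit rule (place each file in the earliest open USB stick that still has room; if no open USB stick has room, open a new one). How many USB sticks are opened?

  9 → USB stick 1 (new)  [load 9/33]
  10 → USB stick 1  [load 19/33]
  6 → USB stick 1  [load 25/33]
  23 → USB stick 2 (new)  [load 23/33]
  11 → USB stick 3 (new)  [load 11/33]
  21 → USB stick 3  [load 32/33]
  21 → USB stick 4 (new)  [load 21/33]
  18 → USB stick 5 (new)  [load 18/33]
  8 → USB stick 1  [load 33/33]
  20 → USB stick 6 (new)  [load 20/33]
  11 → USB stick 4  [load 32/33]
  18 → USB stick 7 (new)  [load 18/33]
  11 → USB stick 5  [load 29/33]
7 USB sticks opened.

7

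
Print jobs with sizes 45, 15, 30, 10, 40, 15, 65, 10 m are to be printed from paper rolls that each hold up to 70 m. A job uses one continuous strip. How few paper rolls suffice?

Total = 65 + 45 + 40 + 30 + 15 + 15 + 10 + 10 = 230 m.
Lower bound: ⌈230/70⌉ = 4 paper rolls.
A packing using 4 paper rolls:
  roll 1: 65 = 65
  roll 2: 45 + 15 + 10 = 70
  roll 3: 40 + 30 = 70
  roll 4: 15 + 10 = 25
This matches the lower bound, so 4 is optimal.

4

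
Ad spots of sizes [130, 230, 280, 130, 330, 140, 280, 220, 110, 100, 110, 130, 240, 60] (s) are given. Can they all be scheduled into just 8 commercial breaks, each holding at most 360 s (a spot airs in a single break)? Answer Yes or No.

A valid assignment using 8 commercial breaks:
  break 1: 330 = 330
  break 2: 280 + 60 = 340
  break 3: 280 = 280
  break 4: 240 + 110 = 350
  break 5: 230 + 130 = 360
  break 6: 220 + 140 = 360
  break 7: 130 + 130 + 100 = 360
  break 8: 110 = 110
Every load is within 360 s, so 8 commercial breaks suffice.

Yes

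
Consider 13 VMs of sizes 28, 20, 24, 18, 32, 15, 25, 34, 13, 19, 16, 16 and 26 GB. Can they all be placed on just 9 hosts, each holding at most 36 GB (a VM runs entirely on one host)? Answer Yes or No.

No

Total = 286 GB; ⌈286/36⌉ = 8.
The bound of 8 does not rule out 9, but exhaustive search shows no assignment into 9 hosts of capacity 36 GB exists — the minimum is 10.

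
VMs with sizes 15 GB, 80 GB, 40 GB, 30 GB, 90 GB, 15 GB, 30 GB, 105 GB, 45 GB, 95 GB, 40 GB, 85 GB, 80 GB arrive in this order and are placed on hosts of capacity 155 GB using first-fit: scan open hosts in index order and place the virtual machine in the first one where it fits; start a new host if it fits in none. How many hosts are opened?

  15 → host 1 (new)  [load 15/155]
  80 → host 1  [load 95/155]
  40 → host 1  [load 135/155]
  30 → host 2 (new)  [load 30/155]
  90 → host 2  [load 120/155]
  15 → host 1  [load 150/155]
  30 → host 2  [load 150/155]
  105 → host 3 (new)  [load 105/155]
  45 → host 3  [load 150/155]
  95 → host 4 (new)  [load 95/155]
  40 → host 4  [load 135/155]
  85 → host 5 (new)  [load 85/155]
  80 → host 6 (new)  [load 80/155]
6 hosts opened.

6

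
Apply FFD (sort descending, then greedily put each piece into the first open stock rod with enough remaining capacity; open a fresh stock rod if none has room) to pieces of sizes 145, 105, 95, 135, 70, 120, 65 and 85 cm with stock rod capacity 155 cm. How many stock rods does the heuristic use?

7

Sorted descending: 145, 135, 120, 105, 95, 85, 70, 65.
  145 → stock rod 1 (new)  [load 145/155]
  135 → stock rod 2 (new)  [load 135/155]
  120 → stock rod 3 (new)  [load 120/155]
  105 → stock rod 4 (new)  [load 105/155]
  95 → stock rod 5 (new)  [load 95/155]
  85 → stock rod 6 (new)  [load 85/155]
  70 → stock rod 6  [load 155/155]
  65 → stock rod 7 (new)  [load 65/155]
7 stock rods opened.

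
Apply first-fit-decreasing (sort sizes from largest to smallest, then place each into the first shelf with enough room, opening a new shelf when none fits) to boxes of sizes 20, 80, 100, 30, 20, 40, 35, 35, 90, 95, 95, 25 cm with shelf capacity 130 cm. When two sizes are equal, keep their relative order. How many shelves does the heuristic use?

6

Sorted descending: 100, 95, 95, 90, 80, 40, 35, 35, 30, 25, 20, 20.
  100 → shelf 1 (new)  [load 100/130]
  95 → shelf 2 (new)  [load 95/130]
  95 → shelf 3 (new)  [load 95/130]
  90 → shelf 4 (new)  [load 90/130]
  80 → shelf 5 (new)  [load 80/130]
  40 → shelf 4  [load 130/130]
  35 → shelf 2  [load 130/130]
  35 → shelf 3  [load 130/130]
  30 → shelf 1  [load 130/130]
  25 → shelf 5  [load 105/130]
  20 → shelf 5  [load 125/130]
  20 → shelf 6 (new)  [load 20/130]
6 shelves opened.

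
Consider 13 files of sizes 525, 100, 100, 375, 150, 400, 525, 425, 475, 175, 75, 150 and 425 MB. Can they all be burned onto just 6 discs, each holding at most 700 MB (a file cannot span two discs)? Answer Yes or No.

No

Total = 3900 MB; ⌈3900/700⌉ = 6.
7 files each exceed half the capacity and cannot share a disc, forcing at least 7 discs.
At least 7 discs are required, but only 6 are allowed.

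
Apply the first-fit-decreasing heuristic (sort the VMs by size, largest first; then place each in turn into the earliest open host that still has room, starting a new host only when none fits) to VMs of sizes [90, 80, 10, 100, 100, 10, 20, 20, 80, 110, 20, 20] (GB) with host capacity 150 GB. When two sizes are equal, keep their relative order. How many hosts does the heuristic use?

6

Sorted descending: 110, 100, 100, 90, 80, 80, 20, 20, 20, 20, 10, 10.
  110 → host 1 (new)  [load 110/150]
  100 → host 2 (new)  [load 100/150]
  100 → host 3 (new)  [load 100/150]
  90 → host 4 (new)  [load 90/150]
  80 → host 5 (new)  [load 80/150]
  80 → host 6 (new)  [load 80/150]
  20 → host 1  [load 130/150]
  20 → host 1  [load 150/150]
  20 → host 2  [load 120/150]
  20 → host 2  [load 140/150]
  10 → host 2  [load 150/150]
  10 → host 3  [load 110/150]
6 hosts opened.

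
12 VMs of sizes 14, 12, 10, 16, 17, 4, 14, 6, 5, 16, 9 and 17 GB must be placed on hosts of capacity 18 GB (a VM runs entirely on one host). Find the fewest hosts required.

Total = 17 + 17 + 16 + 16 + 14 + 14 + 12 + 10 + 9 + 6 + 5 + 4 = 140 GB.
Lower bound: ⌈140/18⌉ = 8 hosts.
A packing using 9 hosts:
  host 1: 17 = 17
  host 2: 17 = 17
  host 3: 16 = 16
  host 4: 16 = 16
  host 5: 14 + 4 = 18
  host 6: 14 = 14
  host 7: 12 + 6 = 18
  host 8: 10 + 5 = 15
  host 9: 9 = 9
No arrangement into 8 hosts stays within capacity, so 9 is optimal.

9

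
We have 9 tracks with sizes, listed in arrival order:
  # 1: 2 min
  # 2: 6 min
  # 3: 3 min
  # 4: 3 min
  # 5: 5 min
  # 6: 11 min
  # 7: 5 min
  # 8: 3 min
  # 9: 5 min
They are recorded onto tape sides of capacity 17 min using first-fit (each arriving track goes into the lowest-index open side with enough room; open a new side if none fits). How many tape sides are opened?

3

  2 → side 1 (new)  [load 2/17]
  6 → side 1  [load 8/17]
  3 → side 1  [load 11/17]
  3 → side 1  [load 14/17]
  5 → side 2 (new)  [load 5/17]
  11 → side 2  [load 16/17]
  5 → side 3 (new)  [load 5/17]
  3 → side 1  [load 17/17]
  5 → side 3  [load 10/17]
3 tape sides opened.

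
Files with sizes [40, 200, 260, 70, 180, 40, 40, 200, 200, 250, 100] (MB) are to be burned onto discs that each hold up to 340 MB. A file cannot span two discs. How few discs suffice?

6

Total = 260 + 250 + 200 + 200 + 200 + 180 + 100 + 70 + 40 + 40 + 40 = 1580 MB.
Lower bound: ⌈1580/340⌉ = 5 discs.
Also, 6 files each exceed 170 MB, and no two of those can share a disc, so at least 6 discs are needed.
A packing using 6 discs:
  disc 1: 260 + 70 = 330
  disc 2: 250 + 40 + 40 = 330
  disc 3: 200 + 100 + 40 = 340
  disc 4: 200 = 200
  disc 5: 200 = 200
  disc 6: 180 = 180
This matches the lower bound, so 6 is optimal.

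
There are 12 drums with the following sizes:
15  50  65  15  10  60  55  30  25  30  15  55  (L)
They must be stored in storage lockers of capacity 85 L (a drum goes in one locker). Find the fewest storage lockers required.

6

Total = 65 + 60 + 55 + 55 + 50 + 30 + 30 + 25 + 15 + 15 + 15 + 10 = 425 L.
Lower bound: ⌈425/85⌉ = 5 storage lockers.
A packing using 6 storage lockers:
  locker 1: 65 + 15 = 80
  locker 2: 60 + 25 = 85
  locker 3: 55 + 30 = 85
  locker 4: 55 + 30 = 85
  locker 5: 50 + 15 + 15 = 80
  locker 6: 10 = 10
No arrangement into 5 storage lockers stays within capacity, so 6 is optimal.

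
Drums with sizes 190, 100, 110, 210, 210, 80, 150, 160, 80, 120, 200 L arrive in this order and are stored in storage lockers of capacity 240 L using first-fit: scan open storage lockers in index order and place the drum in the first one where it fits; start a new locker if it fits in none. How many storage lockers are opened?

8

  190 → locker 1 (new)  [load 190/240]
  100 → locker 2 (new)  [load 100/240]
  110 → locker 2  [load 210/240]
  210 → locker 3 (new)  [load 210/240]
  210 → locker 4 (new)  [load 210/240]
  80 → locker 5 (new)  [load 80/240]
  150 → locker 5  [load 230/240]
  160 → locker 6 (new)  [load 160/240]
  80 → locker 6  [load 240/240]
  120 → locker 7 (new)  [load 120/240]
  200 → locker 8 (new)  [load 200/240]
8 storage lockers opened.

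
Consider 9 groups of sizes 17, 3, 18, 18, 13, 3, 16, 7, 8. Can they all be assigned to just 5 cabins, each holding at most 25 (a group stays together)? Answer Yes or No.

A valid assignment using 5 cabins:
  cabin 1: 18 + 7 = 25
  cabin 2: 18 + 3 + 3 = 24
  cabin 3: 17 + 8 = 25
  cabin 4: 16 = 16
  cabin 5: 13 = 13
Every load is within 25, so 5 cabins suffice.

Yes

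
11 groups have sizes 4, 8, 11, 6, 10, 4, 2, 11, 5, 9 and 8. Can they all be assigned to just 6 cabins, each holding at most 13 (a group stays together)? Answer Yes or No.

Total = 78; ⌈78/13⌉ = 6.
The bound of 6 does not rule out 6, but exhaustive search shows no assignment into 6 cabins of capacity 13 exists — the minimum is 7.

No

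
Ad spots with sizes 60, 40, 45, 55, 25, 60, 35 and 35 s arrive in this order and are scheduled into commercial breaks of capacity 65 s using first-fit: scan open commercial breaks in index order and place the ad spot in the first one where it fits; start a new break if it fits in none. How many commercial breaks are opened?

7

  60 → break 1 (new)  [load 60/65]
  40 → break 2 (new)  [load 40/65]
  45 → break 3 (new)  [load 45/65]
  55 → break 4 (new)  [load 55/65]
  25 → break 2  [load 65/65]
  60 → break 5 (new)  [load 60/65]
  35 → break 6 (new)  [load 35/65]
  35 → break 7 (new)  [load 35/65]
7 commercial breaks opened.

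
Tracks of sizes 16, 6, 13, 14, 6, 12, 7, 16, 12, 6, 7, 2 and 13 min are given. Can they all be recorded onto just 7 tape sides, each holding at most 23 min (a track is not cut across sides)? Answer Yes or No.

Yes

A valid assignment using 7 tape sides:
  side 1: 16 + 7 = 23
  side 2: 16 + 7 = 23
  side 3: 14 + 6 + 2 = 22
  side 4: 13 + 6 = 19
  side 5: 13 + 6 = 19
  side 6: 12 = 12
  side 7: 12 = 12
Every load is within 23 min, so 7 tape sides suffice.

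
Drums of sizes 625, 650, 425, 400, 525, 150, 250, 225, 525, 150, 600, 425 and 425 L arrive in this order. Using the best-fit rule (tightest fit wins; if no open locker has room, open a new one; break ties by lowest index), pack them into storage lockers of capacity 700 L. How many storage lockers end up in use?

  625 → locker 1 (new)  [load 625/700]
  650 → locker 2 (new)  [load 650/700]
  425 → locker 3 (new)  [load 425/700]
  400 → locker 4 (new)  [load 400/700]
  525 → locker 5 (new)  [load 525/700]
  150 → locker 5  [load 675/700]
  250 → locker 3  [load 675/700]
  225 → locker 4  [load 625/700]
  525 → locker 6 (new)  [load 525/700]
  150 → locker 6  [load 675/700]
  600 → locker 7 (new)  [load 600/700]
  425 → locker 8 (new)  [load 425/700]
  425 → locker 9 (new)  [load 425/700]
9 storage lockers opened.

9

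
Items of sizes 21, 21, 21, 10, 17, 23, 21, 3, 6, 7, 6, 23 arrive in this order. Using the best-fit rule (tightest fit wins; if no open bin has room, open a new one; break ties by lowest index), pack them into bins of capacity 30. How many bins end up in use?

  21 → bin 1 (new)  [load 21/30]
  21 → bin 2 (new)  [load 21/30]
  21 → bin 3 (new)  [load 21/30]
  10 → bin 4 (new)  [load 10/30]
  17 → bin 4  [load 27/30]
  23 → bin 5 (new)  [load 23/30]
  21 → bin 6 (new)  [load 21/30]
  3 → bin 4  [load 30/30]
  6 → bin 5  [load 29/30]
  7 → bin 1  [load 28/30]
  6 → bin 2  [load 27/30]
  23 → bin 7 (new)  [load 23/30]
7 bins opened.

7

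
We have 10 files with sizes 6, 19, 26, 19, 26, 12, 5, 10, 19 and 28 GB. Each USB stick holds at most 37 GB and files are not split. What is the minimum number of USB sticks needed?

Total = 28 + 26 + 26 + 19 + 19 + 19 + 12 + 10 + 6 + 5 = 170 GB.
Lower bound: ⌈170/37⌉ = 5 USB sticks.
Also, 6 files each exceed 37/2 GB, and no two of those can share a USB stick, so at least 6 USB sticks are needed.
A packing using 6 USB sticks:
  USB stick 1: 28 + 6 = 34
  USB stick 2: 26 + 10 = 36
  USB stick 3: 26 + 5 = 31
  USB stick 4: 19 + 12 = 31
  USB stick 5: 19 = 19
  USB stick 6: 19 = 19
This matches the lower bound, so 6 is optimal.

6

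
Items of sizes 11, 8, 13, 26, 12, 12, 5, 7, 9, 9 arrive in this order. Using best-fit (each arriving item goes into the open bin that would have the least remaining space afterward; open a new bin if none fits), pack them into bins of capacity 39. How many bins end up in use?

  11 → bin 1 (new)  [load 11/39]
  8 → bin 1  [load 19/39]
  13 → bin 1  [load 32/39]
  26 → bin 2 (new)  [load 26/39]
  12 → bin 2  [load 38/39]
  12 → bin 3 (new)  [load 12/39]
  5 → bin 1  [load 37/39]
  7 → bin 3  [load 19/39]
  9 → bin 3  [load 28/39]
  9 → bin 3  [load 37/39]
3 bins opened.

3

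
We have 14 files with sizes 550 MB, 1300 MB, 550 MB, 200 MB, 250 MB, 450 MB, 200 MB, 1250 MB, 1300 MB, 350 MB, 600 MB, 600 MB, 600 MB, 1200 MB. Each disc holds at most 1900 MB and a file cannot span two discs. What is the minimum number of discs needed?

5

Total = 1300 + 1300 + 1250 + 1200 + 600 + 600 + 600 + 550 + 550 + 450 + 350 + 250 + 200 + 200 = 9400 MB.
Lower bound: ⌈9400/1900⌉ = 5 discs.
A packing using 5 discs:
  disc 1: 1300 + 600 = 1900
  disc 2: 1300 + 600 = 1900
  disc 3: 1250 + 600 = 1850
  disc 4: 1200 + 450 + 250 = 1900
  disc 5: 550 + 550 + 350 + 200 + 200 = 1850
This matches the lower bound, so 5 is optimal.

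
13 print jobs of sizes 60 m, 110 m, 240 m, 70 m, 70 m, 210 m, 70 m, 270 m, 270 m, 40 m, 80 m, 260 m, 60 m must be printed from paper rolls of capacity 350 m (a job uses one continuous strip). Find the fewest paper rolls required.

Total = 270 + 270 + 260 + 240 + 210 + 110 + 80 + 70 + 70 + 70 + 60 + 60 + 40 = 1810 m.
Lower bound: ⌈1810/350⌉ = 6 paper rolls.
A packing using 6 paper rolls:
  roll 1: 270 + 80 = 350
  roll 2: 270 + 70 = 340
  roll 3: 260 + 70 = 330
  roll 4: 240 + 110 = 350
  roll 5: 210 + 70 + 60 = 340
  roll 6: 60 + 40 = 100
This matches the lower bound, so 6 is optimal.

6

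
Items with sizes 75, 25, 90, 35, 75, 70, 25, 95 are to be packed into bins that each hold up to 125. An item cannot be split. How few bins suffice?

Total = 95 + 90 + 75 + 75 + 70 + 35 + 25 + 25 = 490.
Lower bound: ⌈490/125⌉ = 4 bins.
Also, 5 items each exceed 125/2, and no two of those can share a bin, so at least 5 bins are needed.
A packing using 5 bins:
  bin 1: 95 + 25 = 120
  bin 2: 90 + 35 = 125
  bin 3: 75 + 25 = 100
  bin 4: 75 = 75
  bin 5: 70 = 70
This matches the lower bound, so 5 is optimal.

5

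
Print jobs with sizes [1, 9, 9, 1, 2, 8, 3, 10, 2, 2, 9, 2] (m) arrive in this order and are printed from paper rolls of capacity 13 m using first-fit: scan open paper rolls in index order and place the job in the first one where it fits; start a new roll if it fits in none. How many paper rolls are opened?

  1 → roll 1 (new)  [load 1/13]
  9 → roll 1  [load 10/13]
  9 → roll 2 (new)  [load 9/13]
  1 → roll 1  [load 11/13]
  2 → roll 1  [load 13/13]
  8 → roll 3 (new)  [load 8/13]
  3 → roll 2  [load 12/13]
  10 → roll 4 (new)  [load 10/13]
  2 → roll 3  [load 10/13]
  2 → roll 3  [load 12/13]
  9 → roll 5 (new)  [load 9/13]
  2 → roll 4  [load 12/13]
5 paper rolls opened.

5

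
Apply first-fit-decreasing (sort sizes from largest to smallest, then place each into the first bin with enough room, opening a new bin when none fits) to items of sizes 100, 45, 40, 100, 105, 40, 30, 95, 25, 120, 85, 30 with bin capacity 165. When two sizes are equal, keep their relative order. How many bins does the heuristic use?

6

Sorted descending: 120, 105, 100, 100, 95, 85, 45, 40, 40, 30, 30, 25.
  120 → bin 1 (new)  [load 120/165]
  105 → bin 2 (new)  [load 105/165]
  100 → bin 3 (new)  [load 100/165]
  100 → bin 4 (new)  [load 100/165]
  95 → bin 5 (new)  [load 95/165]
  85 → bin 6 (new)  [load 85/165]
  45 → bin 1  [load 165/165]
  40 → bin 2  [load 145/165]
  40 → bin 3  [load 140/165]
  30 → bin 4  [load 130/165]
  30 → bin 4  [load 160/165]
  25 → bin 3  [load 165/165]
6 bins opened.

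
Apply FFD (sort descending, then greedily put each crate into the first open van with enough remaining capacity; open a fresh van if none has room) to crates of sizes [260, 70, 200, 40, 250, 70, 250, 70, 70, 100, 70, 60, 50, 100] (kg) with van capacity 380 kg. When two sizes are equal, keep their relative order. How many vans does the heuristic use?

Sorted descending: 260, 250, 250, 200, 100, 100, 70, 70, 70, 70, 70, 60, 50, 40.
  260 → van 1 (new)  [load 260/380]
  250 → van 2 (new)  [load 250/380]
  250 → van 3 (new)  [load 250/380]
  200 → van 4 (new)  [load 200/380]
  100 → van 1  [load 360/380]
  100 → van 2  [load 350/380]
  70 → van 3  [load 320/380]
  70 → van 4  [load 270/380]
  70 → van 4  [load 340/380]
  70 → van 5 (new)  [load 70/380]
  70 → van 5  [load 140/380]
  60 → van 3  [load 380/380]
  50 → van 5  [load 190/380]
  40 → van 4  [load 380/380]
5 vans opened.

5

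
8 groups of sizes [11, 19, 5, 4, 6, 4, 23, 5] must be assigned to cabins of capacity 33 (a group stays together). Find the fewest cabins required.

Total = 23 + 19 + 11 + 6 + 5 + 5 + 4 + 4 = 77.
Lower bound: ⌈77/33⌉ = 3 cabins.
A packing using 3 cabins:
  cabin 1: 23 + 6 + 4 = 33
  cabin 2: 19 + 11 = 30
  cabin 3: 5 + 5 + 4 = 14
This matches the lower bound, so 3 is optimal.

3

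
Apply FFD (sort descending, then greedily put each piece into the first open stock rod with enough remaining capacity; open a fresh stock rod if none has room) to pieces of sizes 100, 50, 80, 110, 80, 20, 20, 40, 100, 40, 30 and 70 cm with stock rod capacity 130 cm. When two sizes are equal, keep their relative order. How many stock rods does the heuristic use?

6

Sorted descending: 110, 100, 100, 80, 80, 70, 50, 40, 40, 30, 20, 20.
  110 → stock rod 1 (new)  [load 110/130]
  100 → stock rod 2 (new)  [load 100/130]
  100 → stock rod 3 (new)  [load 100/130]
  80 → stock rod 4 (new)  [load 80/130]
  80 → stock rod 5 (new)  [load 80/130]
  70 → stock rod 6 (new)  [load 70/130]
  50 → stock rod 4  [load 130/130]
  40 → stock rod 5  [load 120/130]
  40 → stock rod 6  [load 110/130]
  30 → stock rod 2  [load 130/130]
  20 → stock rod 1  [load 130/130]
  20 → stock rod 3  [load 120/130]
6 stock rods opened.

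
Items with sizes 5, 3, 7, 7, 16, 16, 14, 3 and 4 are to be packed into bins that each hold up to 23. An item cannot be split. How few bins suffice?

Total = 16 + 16 + 14 + 7 + 7 + 5 + 4 + 3 + 3 = 75.
Lower bound: ⌈75/23⌉ = 4 bins.
A packing using 4 bins:
  bin 1: 16 + 7 = 23
  bin 2: 16 + 7 = 23
  bin 3: 14 + 5 + 4 = 23
  bin 4: 3 + 3 = 6
This matches the lower bound, so 4 is optimal.

4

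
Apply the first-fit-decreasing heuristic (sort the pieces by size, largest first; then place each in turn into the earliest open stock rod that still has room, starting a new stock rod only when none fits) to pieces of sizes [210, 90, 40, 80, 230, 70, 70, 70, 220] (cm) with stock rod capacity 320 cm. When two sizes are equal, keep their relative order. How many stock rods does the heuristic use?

4

Sorted descending: 230, 220, 210, 90, 80, 70, 70, 70, 40.
  230 → stock rod 1 (new)  [load 230/320]
  220 → stock rod 2 (new)  [load 220/320]
  210 → stock rod 3 (new)  [load 210/320]
  90 → stock rod 1  [load 320/320]
  80 → stock rod 2  [load 300/320]
  70 → stock rod 3  [load 280/320]
  70 → stock rod 4 (new)  [load 70/320]
  70 → stock rod 4  [load 140/320]
  40 → stock rod 3  [load 320/320]
4 stock rods opened.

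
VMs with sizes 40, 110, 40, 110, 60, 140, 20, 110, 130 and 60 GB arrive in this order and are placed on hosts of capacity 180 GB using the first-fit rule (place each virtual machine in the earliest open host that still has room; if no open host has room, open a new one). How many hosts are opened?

  40 → host 1 (new)  [load 40/180]
  110 → host 1  [load 150/180]
  40 → host 2 (new)  [load 40/180]
  110 → host 2  [load 150/180]
  60 → host 3 (new)  [load 60/180]
  140 → host 4 (new)  [load 140/180]
  20 → host 1  [load 170/180]
  110 → host 3  [load 170/180]
  130 → host 5 (new)  [load 130/180]
  60 → host 6 (new)  [load 60/180]
6 hosts opened.

6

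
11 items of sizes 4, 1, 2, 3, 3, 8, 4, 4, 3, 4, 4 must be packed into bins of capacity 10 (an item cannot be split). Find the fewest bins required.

Total = 8 + 4 + 4 + 4 + 4 + 4 + 3 + 3 + 3 + 2 + 1 = 40.
Lower bound: ⌈40/10⌉ = 4 bins.
A packing using 5 bins:
  bin 1: 8 + 2 = 10
  bin 2: 4 + 4 + 1 = 9
  bin 3: 4 + 4 = 8
  bin 4: 4 + 3 + 3 = 10
  bin 5: 3 = 3
No arrangement into 4 bins stays within capacity, so 5 is optimal.

5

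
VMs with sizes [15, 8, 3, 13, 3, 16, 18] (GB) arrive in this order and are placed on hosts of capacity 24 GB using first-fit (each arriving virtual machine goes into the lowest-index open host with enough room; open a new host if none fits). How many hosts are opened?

4

  15 → host 1 (new)  [load 15/24]
  8 → host 1  [load 23/24]
  3 → host 2 (new)  [load 3/24]
  13 → host 2  [load 16/24]
  3 → host 2  [load 19/24]
  16 → host 3 (new)  [load 16/24]
  18 → host 4 (new)  [load 18/24]
4 hosts opened.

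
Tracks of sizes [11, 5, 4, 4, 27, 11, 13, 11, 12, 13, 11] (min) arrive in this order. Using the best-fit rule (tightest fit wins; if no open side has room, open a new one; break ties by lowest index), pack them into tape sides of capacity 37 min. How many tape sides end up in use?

  11 → side 1 (new)  [load 11/37]
  5 → side 1  [load 16/37]
  4 → side 1  [load 20/37]
  4 → side 1  [load 24/37]
  27 → side 2 (new)  [load 27/37]
  11 → side 1  [load 35/37]
  13 → side 3 (new)  [load 13/37]
  11 → side 3  [load 24/37]
  12 → side 3  [load 36/37]
  13 → side 4 (new)  [load 13/37]
  11 → side 4  [load 24/37]
4 tape sides opened.

4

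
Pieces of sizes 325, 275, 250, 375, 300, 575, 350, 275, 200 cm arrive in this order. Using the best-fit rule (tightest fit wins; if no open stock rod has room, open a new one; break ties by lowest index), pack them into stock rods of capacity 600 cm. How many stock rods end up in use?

  325 → stock rod 1 (new)  [load 325/600]
  275 → stock rod 1  [load 600/600]
  250 → stock rod 2 (new)  [load 250/600]
  375 → stock rod 3 (new)  [load 375/600]
  300 → stock rod 2  [load 550/600]
  575 → stock rod 4 (new)  [load 575/600]
  350 → stock rod 5 (new)  [load 350/600]
  275 → stock rod 6 (new)  [load 275/600]
  200 → stock rod 3  [load 575/600]
6 stock rods opened.

6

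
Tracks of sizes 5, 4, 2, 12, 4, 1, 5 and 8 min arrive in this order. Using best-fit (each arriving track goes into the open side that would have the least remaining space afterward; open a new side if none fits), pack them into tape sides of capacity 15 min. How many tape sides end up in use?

  5 → side 1 (new)  [load 5/15]
  4 → side 1  [load 9/15]
  2 → side 1  [load 11/15]
  12 → side 2 (new)  [load 12/15]
  4 → side 1  [load 15/15]
  1 → side 2  [load 13/15]
  5 → side 3 (new)  [load 5/15]
  8 → side 3  [load 13/15]
3 tape sides opened.

3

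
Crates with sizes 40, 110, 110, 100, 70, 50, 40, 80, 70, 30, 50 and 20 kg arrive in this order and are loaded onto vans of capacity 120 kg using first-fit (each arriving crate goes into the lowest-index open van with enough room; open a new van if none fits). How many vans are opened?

7

  40 → van 1 (new)  [load 40/120]
  110 → van 2 (new)  [load 110/120]
  110 → van 3 (new)  [load 110/120]
  100 → van 4 (new)  [load 100/120]
  70 → van 1  [load 110/120]
  50 → van 5 (new)  [load 50/120]
  40 → van 5  [load 90/120]
  80 → van 6 (new)  [load 80/120]
  70 → van 7 (new)  [load 70/120]
  30 → van 5  [load 120/120]
  50 → van 7  [load 120/120]
  20 → van 4  [load 120/120]
7 vans opened.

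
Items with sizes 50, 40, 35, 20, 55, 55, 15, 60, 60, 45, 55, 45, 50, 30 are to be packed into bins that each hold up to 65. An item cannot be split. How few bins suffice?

11

Total = 60 + 60 + 55 + 55 + 55 + 50 + 50 + 45 + 45 + 40 + 35 + 30 + 20 + 15 = 615.
Lower bound: ⌈615/65⌉ = 10 bins.
Also, 11 items each exceed 65/2, and no two of those can share a bin, so at least 11 bins are needed.
A packing using 11 bins:
  bin 1: 60 = 60
  bin 2: 60 = 60
  bin 3: 55 = 55
  bin 4: 55 = 55
  bin 5: 55 = 55
  bin 6: 50 + 15 = 65
  bin 7: 50 = 50
  bin 8: 45 + 20 = 65
  bin 9: 45 = 45
  bin 10: 40 = 40
  bin 11: 35 + 30 = 65
This matches the lower bound, so 11 is optimal.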